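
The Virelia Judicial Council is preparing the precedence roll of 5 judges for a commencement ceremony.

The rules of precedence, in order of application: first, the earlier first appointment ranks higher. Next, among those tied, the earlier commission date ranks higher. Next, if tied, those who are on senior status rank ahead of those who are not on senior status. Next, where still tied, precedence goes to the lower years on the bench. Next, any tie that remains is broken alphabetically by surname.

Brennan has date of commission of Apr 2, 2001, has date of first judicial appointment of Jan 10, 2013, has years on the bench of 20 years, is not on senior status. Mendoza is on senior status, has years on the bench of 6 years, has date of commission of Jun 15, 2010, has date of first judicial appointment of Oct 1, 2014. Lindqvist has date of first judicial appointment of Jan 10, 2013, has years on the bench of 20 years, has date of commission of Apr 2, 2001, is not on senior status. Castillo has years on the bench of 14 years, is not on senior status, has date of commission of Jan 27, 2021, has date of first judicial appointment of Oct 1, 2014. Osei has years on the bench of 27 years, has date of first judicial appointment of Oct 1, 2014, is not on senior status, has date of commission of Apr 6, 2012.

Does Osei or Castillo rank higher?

Osei

By date of first judicial appointment (earlier first): Brennan and Lindqvist (both Jan 10, 2013); then Mendoza, Osei and Castillo (each Oct 1, 2014).
Brennan and Lindqvist both have date of commission Apr 2, 2001, so the next rule applies.
Brennan and Lindqvist are each not on senior status, so the next rule applies.
Brennan and Lindqvist both have years on the bench 20 years, so the next rule applies.
Among Brennan and Lindqvist, alphabetically by surname: Brennan before Lindqvist.
Among Mendoza, Osei and Castillo, by date of commission (earlier first): Mendoza (Jun 15, 2010) before Osei (Apr 6, 2012) before Castillo (Jan 27, 2021).
So Osei takes precedence.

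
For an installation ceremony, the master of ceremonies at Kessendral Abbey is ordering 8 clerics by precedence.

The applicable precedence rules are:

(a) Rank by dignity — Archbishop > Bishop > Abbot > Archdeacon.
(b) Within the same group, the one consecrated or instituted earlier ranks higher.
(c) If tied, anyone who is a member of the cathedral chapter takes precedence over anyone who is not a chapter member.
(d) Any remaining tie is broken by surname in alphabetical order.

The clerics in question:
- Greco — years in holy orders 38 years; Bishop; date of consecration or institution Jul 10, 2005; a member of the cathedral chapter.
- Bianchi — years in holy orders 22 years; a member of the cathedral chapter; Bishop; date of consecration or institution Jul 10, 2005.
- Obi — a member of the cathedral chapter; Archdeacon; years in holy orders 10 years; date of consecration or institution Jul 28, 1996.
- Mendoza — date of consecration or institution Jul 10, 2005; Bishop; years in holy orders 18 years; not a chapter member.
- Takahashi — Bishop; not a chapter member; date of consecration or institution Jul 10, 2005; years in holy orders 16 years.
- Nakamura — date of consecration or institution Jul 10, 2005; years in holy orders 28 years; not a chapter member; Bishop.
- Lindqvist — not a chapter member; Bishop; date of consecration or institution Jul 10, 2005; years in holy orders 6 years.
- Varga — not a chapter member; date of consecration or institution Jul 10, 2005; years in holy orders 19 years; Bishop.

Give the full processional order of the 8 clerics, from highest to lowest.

By dignity: Bianchi, Greco, Lindqvist, Mendoza, Nakamura, Takahashi and Varga (Bishop); then Obi (Archdeacon).
Bianchi, Greco, Lindqvist, Mendoza, Nakamura, Takahashi and Varga all have date of consecration or institution Jul 10, 2005, so the next rule applies.
Among Bianchi, Greco, Lindqvist, Mendoza, Nakamura, Takahashi and Varga, a member of the cathedral chapter before not a chapter member: Bianchi and Greco (a member of the cathedral chapter) before Lindqvist, Mendoza, Nakamura, Takahashi and Varga (not a chapter member).
Among Bianchi and Greco, alphabetically by surname: Bianchi before Greco.
Among Lindqvist, Mendoza, Nakamura, Takahashi and Varga, alphabetically by surname: Lindqvist before Mendoza before Nakamura before Takahashi before Varga.
Full order: Bianchi, Greco, Lindqvist, Mendoza, Nakamura, Takahashi, Varga, Obi.

Bianchi, Greco, Lindqvist, Mendoza, Nakamura, Takahashi, Varga, Obi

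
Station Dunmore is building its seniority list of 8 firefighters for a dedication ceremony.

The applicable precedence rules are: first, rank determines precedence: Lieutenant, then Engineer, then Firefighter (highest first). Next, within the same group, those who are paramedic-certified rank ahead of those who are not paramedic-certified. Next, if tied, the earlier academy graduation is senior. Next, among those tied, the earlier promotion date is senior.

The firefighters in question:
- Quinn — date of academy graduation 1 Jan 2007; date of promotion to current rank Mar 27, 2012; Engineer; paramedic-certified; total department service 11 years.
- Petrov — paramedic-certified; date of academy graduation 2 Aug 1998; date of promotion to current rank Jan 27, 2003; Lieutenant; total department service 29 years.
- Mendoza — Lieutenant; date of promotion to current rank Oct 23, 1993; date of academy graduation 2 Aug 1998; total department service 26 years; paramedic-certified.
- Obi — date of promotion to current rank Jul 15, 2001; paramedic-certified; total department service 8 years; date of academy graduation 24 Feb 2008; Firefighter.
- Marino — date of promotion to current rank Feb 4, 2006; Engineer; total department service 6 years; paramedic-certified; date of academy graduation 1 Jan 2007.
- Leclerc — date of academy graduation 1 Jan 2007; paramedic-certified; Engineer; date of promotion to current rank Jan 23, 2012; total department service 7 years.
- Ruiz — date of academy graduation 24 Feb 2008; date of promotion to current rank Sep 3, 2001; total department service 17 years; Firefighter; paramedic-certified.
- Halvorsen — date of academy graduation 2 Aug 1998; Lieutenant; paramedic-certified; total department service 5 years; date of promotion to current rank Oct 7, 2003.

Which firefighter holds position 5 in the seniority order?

By rank: Mendoza, Petrov and Halvorsen (Lieutenant); then Marino, Leclerc and Quinn (Engineer); then Obi and Ruiz (Firefighter).
Mendoza, Petrov and Halvorsen are each paramedic-certified, so the next rule applies.
Mendoza, Petrov and Halvorsen all have date of academy graduation 2 Aug 1998, so the next rule applies.
Among Mendoza, Petrov and Halvorsen, by date of promotion to current rank (earlier first): Mendoza (Oct 23, 1993) before Petrov (Jan 27, 2003) before Halvorsen (Oct 7, 2003).
Marino, Leclerc and Quinn are each paramedic-certified, so the next rule applies.
Marino, Leclerc and Quinn all have date of academy graduation 1 Jan 2007, so the next rule applies.
Among Marino, Leclerc and Quinn, by date of promotion to current rank (earlier first): Marino (Feb 4, 2006) before Leclerc (Jan 23, 2012) before Quinn (Mar 27, 2012).
Obi and Ruiz are each paramedic-certified, so the next rule applies.
Obi and Ruiz both have date of academy graduation 24 Feb 2008, so the next rule applies.
Among Obi and Ruiz, by date of promotion to current rank (earlier first): Obi (Jul 15, 2001) before Ruiz (Sep 3, 2001).
Order: Mendoza, Petrov, Halvorsen, Marino, Leclerc, Quinn, Obi, Ruiz.

Leclerc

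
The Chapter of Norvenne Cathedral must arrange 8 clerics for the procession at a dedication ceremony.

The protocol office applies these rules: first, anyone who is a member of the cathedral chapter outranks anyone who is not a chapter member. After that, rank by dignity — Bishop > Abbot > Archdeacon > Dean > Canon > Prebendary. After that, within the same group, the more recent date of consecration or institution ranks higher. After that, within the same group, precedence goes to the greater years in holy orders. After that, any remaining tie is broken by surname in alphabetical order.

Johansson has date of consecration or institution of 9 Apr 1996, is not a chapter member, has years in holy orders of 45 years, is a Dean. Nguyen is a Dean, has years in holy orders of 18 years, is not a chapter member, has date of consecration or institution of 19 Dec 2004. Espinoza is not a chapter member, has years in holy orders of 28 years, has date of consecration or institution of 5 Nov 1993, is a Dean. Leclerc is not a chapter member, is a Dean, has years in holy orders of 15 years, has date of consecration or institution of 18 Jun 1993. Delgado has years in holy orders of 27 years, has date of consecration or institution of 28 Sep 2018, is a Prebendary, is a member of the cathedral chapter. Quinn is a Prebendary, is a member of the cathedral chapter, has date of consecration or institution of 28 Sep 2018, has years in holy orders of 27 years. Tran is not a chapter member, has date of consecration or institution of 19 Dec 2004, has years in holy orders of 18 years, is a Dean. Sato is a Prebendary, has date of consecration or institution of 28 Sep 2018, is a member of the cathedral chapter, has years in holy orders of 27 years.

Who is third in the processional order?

Sato

By the first rule: Delgado, Quinn and Sato (each a member of the cathedral chapter); then Nguyen, Tran, Johansson, Espinoza and Leclerc (each not a chapter member).
Delgado, Quinn and Sato are each Prebendary, so the next rule applies.
Delgado, Quinn and Sato all have date of consecration or institution 28 Sep 2018, so the next rule applies.
Delgado, Quinn and Sato all have years in holy orders 27 years, so the next rule applies.
Among Delgado, Quinn and Sato, alphabetically by surname: Delgado before Quinn before Sato.
Nguyen, Tran, Johansson, Espinoza and Leclerc are each Dean, so the next rule applies.
Among Nguyen, Tran, Johansson, Espinoza and Leclerc, by date of consecration or institution (later first): Nguyen and Tran (19 Dec 2004) before Johansson (9 Apr 1996) before Espinoza (5 Nov 1993) before Leclerc (18 Jun 1993).
Nguyen and Tran both have years in holy orders 18 years, so the next rule applies.
Among Nguyen and Tran, alphabetically by surname: Nguyen before Tran.
Order: Delgado, Quinn, Sato, Nguyen, Tran, Johansson, Espinoza, Leclerc.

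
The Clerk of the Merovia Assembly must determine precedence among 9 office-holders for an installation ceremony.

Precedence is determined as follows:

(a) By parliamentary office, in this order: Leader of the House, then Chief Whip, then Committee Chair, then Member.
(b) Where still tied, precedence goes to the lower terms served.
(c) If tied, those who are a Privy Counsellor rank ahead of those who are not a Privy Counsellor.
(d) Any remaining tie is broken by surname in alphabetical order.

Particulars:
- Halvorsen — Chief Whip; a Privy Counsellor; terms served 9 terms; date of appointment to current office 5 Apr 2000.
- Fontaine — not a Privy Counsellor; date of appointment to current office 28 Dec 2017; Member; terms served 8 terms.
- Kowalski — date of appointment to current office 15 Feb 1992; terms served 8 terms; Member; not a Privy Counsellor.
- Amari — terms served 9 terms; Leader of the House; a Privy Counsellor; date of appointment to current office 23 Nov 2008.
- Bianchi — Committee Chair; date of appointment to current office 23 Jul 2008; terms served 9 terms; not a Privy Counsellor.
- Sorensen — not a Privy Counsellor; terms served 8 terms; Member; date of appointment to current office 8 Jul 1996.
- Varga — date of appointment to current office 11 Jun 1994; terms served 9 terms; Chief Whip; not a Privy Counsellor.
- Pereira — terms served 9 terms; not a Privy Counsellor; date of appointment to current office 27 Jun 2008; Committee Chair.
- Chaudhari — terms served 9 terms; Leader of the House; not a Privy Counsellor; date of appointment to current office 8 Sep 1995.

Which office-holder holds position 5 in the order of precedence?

Bianchi

By parliamentary office: Amari and Chaudhari (Leader of the House); then Halvorsen and Varga (Chief Whip); then Bianchi and Pereira (Committee Chair); then Fontaine, Kowalski and Sorensen (Member).
Amari and Chaudhari both have terms served 9 terms, so the next rule applies.
Among Amari and Chaudhari, a Privy Counsellor before not a Privy Counsellor: Amari (a Privy Counsellor) before Chaudhari (not a Privy Counsellor).
Halvorsen and Varga both have terms served 9 terms, so the next rule applies.
Among Halvorsen and Varga, a Privy Counsellor before not a Privy Counsellor: Halvorsen (a Privy Counsellor) before Varga (not a Privy Counsellor).
Bianchi and Pereira both have terms served 9 terms, so the next rule applies.
Bianchi and Pereira are each not a Privy Counsellor, so the next rule applies.
Among Bianchi and Pereira, alphabetically by surname: Bianchi before Pereira.
Fontaine, Kowalski and Sorensen all have terms served 8 terms, so the next rule applies.
Fontaine, Kowalski and Sorensen are each not a Privy Counsellor, so the next rule applies.
Among Fontaine, Kowalski and Sorensen, alphabetically by surname: Fontaine before Kowalski before Sorensen.
Order: Amari, Chaudhari, Halvorsen, Varga, Bianchi, Pereira, Fontaine, Kowalski, Sorensen.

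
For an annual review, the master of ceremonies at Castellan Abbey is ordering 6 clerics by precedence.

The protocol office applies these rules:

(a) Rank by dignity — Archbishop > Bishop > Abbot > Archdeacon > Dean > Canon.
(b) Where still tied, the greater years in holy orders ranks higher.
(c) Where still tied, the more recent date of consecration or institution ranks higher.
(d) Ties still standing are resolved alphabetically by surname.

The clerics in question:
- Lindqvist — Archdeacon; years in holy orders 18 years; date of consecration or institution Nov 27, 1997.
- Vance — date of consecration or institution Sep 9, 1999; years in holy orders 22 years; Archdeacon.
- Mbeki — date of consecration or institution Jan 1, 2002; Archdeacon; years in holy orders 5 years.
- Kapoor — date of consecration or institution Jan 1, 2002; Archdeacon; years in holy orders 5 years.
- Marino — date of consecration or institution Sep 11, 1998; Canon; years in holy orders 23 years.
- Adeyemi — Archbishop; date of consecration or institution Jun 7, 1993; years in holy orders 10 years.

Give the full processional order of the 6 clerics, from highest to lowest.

By dignity: Adeyemi (Archbishop); then Vance, Lindqvist, Kapoor and Mbeki (Archdeacon); then Marino (Canon).
Among Vance, Lindqvist, Kapoor and Mbeki, by years in holy orders (higher first): Vance (22 years) before Lindqvist (18 years) before Kapoor and Mbeki (5 years).
Kapoor and Mbeki both have date of consecration or institution Jan 1, 2002, so the next rule applies.
Among Kapoor and Mbeki, alphabetically by surname: Kapoor before Mbeki.
Full order: Adeyemi, Vance, Lindqvist, Kapoor, Mbeki, Marino.

Adeyemi, Vance, Lindqvist, Kapoor, Mbeki, Marino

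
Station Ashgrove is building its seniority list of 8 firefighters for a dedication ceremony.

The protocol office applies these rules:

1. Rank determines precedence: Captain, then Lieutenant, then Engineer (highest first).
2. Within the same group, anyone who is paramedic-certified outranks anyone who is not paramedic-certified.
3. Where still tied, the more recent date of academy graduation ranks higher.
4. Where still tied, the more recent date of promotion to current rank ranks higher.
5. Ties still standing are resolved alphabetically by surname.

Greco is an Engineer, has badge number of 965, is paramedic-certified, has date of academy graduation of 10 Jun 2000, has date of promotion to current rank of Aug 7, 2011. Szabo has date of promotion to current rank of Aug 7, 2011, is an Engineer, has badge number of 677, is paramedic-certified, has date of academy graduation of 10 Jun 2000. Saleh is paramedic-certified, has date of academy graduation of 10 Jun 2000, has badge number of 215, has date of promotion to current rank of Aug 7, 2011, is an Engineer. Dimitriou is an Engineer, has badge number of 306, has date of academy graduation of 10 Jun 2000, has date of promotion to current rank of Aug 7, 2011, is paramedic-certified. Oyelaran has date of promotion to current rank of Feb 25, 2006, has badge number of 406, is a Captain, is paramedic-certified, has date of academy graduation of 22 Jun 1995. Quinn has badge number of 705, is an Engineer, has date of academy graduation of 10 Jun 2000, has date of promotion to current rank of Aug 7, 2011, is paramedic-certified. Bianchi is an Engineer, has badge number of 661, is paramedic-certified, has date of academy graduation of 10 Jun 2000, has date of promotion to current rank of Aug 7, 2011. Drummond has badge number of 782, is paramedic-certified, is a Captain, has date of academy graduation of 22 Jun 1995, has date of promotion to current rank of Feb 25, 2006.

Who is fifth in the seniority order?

By rank: Drummond and Oyelaran (Captain); then Bianchi, Dimitriou, Greco, Quinn, Saleh and Szabo (Engineer).
Drummond and Oyelaran are each paramedic-certified, so the next rule applies.
Drummond and Oyelaran both have date of academy graduation 22 Jun 1995, so the next rule applies.
Drummond and Oyelaran both have date of promotion to current rank Feb 25, 2006, so the next rule applies.
Among Drummond and Oyelaran, alphabetically by surname: Drummond before Oyelaran.
Bianchi, Dimitriou, Greco, Quinn, Saleh and Szabo are each paramedic-certified, so the next rule applies.
Bianchi, Dimitriou, Greco, Quinn, Saleh and Szabo all have date of academy graduation 10 Jun 2000, so the next rule applies.
Bianchi, Dimitriou, Greco, Quinn, Saleh and Szabo all have date of promotion to current rank Aug 7, 2011, so the next rule applies.
Among Bianchi, Dimitriou, Greco, Quinn, Saleh and Szabo, alphabetically by surname: Bianchi before Dimitriou before Greco before Quinn before Saleh before Szabo.
Order: Drummond, Oyelaran, Bianchi, Dimitriou, Greco, Quinn, Saleh, Szabo.

Greco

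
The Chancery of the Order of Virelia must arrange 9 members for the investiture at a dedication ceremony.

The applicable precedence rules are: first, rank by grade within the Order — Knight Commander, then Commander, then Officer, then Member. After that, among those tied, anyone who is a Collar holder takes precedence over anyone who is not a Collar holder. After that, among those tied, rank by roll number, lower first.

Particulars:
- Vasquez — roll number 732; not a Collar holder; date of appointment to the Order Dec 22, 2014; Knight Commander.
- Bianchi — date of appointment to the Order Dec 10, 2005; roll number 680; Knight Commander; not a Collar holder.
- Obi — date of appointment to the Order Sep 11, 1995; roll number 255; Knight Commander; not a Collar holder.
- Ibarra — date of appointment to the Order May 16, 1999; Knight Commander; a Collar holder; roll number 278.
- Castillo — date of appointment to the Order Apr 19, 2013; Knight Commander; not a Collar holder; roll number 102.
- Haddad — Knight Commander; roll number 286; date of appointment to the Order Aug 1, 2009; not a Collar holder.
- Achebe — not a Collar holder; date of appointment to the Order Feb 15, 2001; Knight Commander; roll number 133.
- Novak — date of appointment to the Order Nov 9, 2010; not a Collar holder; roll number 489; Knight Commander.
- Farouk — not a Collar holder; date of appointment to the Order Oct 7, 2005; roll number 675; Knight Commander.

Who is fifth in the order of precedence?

By grade within the Order: Ibarra, Castillo, Achebe, Obi, Haddad, Novak, Farouk, Bianchi and Vasquez (Knight Commander).
Among Ibarra, Castillo, Achebe, Obi, Haddad, Novak, Farouk, Bianchi and Vasquez, a Collar holder before not a Collar holder: Ibarra (a Collar holder) before Castillo, Achebe, Obi, Haddad, Novak, Farouk, Bianchi and Vasquez (not a Collar holder).
Among Castillo, Achebe, Obi, Haddad, Novak, Farouk, Bianchi and Vasquez, by roll number (lower first): Castillo (102) before Achebe (133) before Obi (255) before Haddad (286) before Novak (489) before Farouk (675) before Bianchi (680) before Vasquez (732).
Order: Ibarra, Castillo, Achebe, Obi, Haddad, Novak, Farouk, Bianchi, Vasquez.

Haddad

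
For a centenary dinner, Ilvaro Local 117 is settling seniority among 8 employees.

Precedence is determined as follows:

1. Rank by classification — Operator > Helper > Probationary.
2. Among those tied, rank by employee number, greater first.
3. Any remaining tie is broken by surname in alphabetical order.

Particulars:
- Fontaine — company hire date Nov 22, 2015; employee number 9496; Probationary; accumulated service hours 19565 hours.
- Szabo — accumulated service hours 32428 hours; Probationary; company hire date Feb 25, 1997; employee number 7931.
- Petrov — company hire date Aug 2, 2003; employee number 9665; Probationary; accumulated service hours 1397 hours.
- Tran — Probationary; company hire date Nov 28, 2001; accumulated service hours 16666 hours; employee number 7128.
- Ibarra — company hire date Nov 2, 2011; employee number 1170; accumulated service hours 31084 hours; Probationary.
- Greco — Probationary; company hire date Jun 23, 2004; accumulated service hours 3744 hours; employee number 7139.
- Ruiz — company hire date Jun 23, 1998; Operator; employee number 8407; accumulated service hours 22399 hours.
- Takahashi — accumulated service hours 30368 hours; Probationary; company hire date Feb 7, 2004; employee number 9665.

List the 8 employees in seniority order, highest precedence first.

Ruiz, Petrov, Takahashi, Fontaine, Szabo, Greco, Tran, Ibarra

By classification: Ruiz (Operator); then Petrov, Takahashi, Fontaine, Szabo, Greco, Tran and Ibarra (Probationary).
Among Petrov, Takahashi, Fontaine, Szabo, Greco, Tran and Ibarra, by employee number (higher first): Petrov and Takahashi (9665) before Fontaine (9496) before Szabo (7931) before Greco (7139) before Tran (7128) before Ibarra (1170).
Among Petrov and Takahashi, alphabetically by surname: Petrov before Takahashi.
Full order: Ruiz, Petrov, Takahashi, Fontaine, Szabo, Greco, Tran, Ibarra.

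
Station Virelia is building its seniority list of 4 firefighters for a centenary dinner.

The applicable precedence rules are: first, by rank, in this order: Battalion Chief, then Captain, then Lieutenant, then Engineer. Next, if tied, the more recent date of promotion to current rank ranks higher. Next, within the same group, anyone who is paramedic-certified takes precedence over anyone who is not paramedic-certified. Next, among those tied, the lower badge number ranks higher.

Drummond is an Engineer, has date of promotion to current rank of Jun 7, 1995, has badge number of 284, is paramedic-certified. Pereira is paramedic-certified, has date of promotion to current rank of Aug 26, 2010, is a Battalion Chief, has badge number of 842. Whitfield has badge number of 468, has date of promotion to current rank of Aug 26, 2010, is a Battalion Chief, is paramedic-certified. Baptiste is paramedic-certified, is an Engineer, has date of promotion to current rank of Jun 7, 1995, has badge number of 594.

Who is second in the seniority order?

Pereira

By rank: Whitfield and Pereira (Battalion Chief); then Drummond and Baptiste (Engineer).
Whitfield and Pereira both have date of promotion to current rank Aug 26, 2010, so the next rule applies.
Whitfield and Pereira are each paramedic-certified, so the next rule applies.
Among Whitfield and Pereira, by badge number (lower first): Whitfield (468) before Pereira (842).
Drummond and Baptiste both have date of promotion to current rank Jun 7, 1995, so the next rule applies.
Drummond and Baptiste are each paramedic-certified, so the next rule applies.
Among Drummond and Baptiste, by badge number (lower first): Drummond (284) before Baptiste (594).
Order: Whitfield, Pereira, Drummond, Baptiste.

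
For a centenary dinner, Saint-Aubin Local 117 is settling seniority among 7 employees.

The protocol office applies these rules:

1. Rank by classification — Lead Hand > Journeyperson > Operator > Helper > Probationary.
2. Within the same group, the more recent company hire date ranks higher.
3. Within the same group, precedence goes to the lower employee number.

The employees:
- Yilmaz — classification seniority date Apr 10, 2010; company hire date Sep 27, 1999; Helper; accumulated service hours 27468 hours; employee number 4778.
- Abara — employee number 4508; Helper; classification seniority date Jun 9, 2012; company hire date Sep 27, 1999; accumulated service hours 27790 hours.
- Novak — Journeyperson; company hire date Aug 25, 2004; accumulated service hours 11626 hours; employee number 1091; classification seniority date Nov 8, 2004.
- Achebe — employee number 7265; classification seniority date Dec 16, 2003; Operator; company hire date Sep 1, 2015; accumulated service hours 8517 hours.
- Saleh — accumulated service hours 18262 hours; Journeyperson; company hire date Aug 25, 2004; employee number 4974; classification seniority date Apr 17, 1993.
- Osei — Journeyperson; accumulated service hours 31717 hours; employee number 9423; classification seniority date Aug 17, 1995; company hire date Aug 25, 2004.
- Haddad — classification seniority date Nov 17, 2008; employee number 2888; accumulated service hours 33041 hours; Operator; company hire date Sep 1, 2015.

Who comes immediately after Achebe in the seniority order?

Abara

By classification: Novak, Saleh and Osei (Journeyperson); then Haddad and Achebe (Operator); then Abara and Yilmaz (Helper).
Novak, Saleh and Osei all have company hire date Aug 25, 2004, so the next rule applies.
Among Novak, Saleh and Osei, by employee number (lower first): Novak (1091) before Saleh (4974) before Osei (9423).
Haddad and Achebe both have company hire date Sep 1, 2015, so the next rule applies.
Among Haddad and Achebe, by employee number (lower first): Haddad (2888) before Achebe (7265).
Abara and Yilmaz both have company hire date Sep 27, 1999, so the next rule applies.
Among Abara and Yilmaz, by employee number (lower first): Abara (4508) before Yilmaz (4778).
Order: Novak, Saleh, Osei, Haddad, Achebe, Abara, Yilmaz.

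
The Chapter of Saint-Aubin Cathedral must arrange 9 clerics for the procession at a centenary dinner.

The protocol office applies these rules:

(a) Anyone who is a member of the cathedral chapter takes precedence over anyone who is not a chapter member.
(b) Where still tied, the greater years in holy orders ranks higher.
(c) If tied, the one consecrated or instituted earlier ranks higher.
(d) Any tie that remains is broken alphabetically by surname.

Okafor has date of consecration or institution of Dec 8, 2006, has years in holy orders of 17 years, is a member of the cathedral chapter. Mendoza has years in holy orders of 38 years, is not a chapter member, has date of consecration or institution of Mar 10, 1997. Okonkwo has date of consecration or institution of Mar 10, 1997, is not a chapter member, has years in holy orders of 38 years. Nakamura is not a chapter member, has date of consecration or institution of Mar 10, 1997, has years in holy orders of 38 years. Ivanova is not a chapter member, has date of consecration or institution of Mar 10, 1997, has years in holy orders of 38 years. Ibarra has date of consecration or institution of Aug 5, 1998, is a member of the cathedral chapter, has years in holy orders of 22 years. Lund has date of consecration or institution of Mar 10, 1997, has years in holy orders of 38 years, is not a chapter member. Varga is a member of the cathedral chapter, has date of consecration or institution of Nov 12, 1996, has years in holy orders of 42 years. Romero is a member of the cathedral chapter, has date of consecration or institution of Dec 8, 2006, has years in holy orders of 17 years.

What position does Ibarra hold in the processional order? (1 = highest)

2

By the first rule: Varga, Ibarra, Okafor and Romero (each a member of the cathedral chapter); then Ivanova, Lund, Mendoza, Nakamura and Okonkwo (each not a chapter member).
Among Varga, Ibarra, Okafor and Romero, by years in holy orders (higher first): Varga (42 years) before Ibarra (22 years) before Okafor and Romero (17 years).
Okafor and Romero both have date of consecration or institution Dec 8, 2006, so the next rule applies.
Among Okafor and Romero, alphabetically by surname: Okafor before Romero.
Ivanova, Lund, Mendoza, Nakamura and Okonkwo all have years in holy orders 38 years, so the next rule applies.
Ivanova, Lund, Mendoza, Nakamura and Okonkwo all have date of consecration or institution Mar 10, 1997, so the next rule applies.
Among Ivanova, Lund, Mendoza, Nakamura and Okonkwo, alphabetically by surname: Ivanova before Lund before Mendoza before Nakamura before Okonkwo.
Order: Varga, Ibarra, Okafor, Romero, Ivanova, Lund, Mendoza, Nakamura, Okonkwo. So position 2.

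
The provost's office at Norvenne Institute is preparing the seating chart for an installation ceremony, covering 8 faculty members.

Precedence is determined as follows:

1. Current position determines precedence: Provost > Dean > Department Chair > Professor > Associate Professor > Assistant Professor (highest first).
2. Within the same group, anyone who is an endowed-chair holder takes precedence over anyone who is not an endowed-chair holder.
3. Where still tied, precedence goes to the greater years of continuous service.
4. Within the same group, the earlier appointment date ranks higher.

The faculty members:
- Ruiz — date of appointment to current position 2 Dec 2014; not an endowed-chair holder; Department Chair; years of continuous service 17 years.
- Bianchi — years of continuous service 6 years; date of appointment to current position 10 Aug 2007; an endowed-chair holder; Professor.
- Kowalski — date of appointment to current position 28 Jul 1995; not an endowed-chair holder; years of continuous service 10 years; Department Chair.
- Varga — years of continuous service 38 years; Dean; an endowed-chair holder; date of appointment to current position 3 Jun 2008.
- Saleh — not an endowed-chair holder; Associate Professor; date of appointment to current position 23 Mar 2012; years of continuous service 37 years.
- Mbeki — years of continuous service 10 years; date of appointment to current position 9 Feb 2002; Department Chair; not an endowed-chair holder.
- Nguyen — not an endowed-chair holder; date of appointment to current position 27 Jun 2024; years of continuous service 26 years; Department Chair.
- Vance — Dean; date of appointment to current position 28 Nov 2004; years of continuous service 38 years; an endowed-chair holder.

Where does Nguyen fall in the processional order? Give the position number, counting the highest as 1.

3

By current position: Vance and Varga (Dean); then Nguyen, Ruiz, Kowalski and Mbeki (Department Chair); then Bianchi (Professor); then Saleh (Associate Professor).
Vance and Varga are each an endowed-chair holder, so the next rule applies.
Vance and Varga both have years of continuous service 38 years, so the next rule applies.
Among Vance and Varga, by date of appointment to current position (earlier first): Vance (28 Nov 2004) before Varga (3 Jun 2008).
Nguyen, Ruiz, Kowalski and Mbeki are each not an endowed-chair holder, so the next rule applies.
Among Nguyen, Ruiz, Kowalski and Mbeki, by years of continuous service (higher first): Nguyen (26 years) before Ruiz (17 years) before Kowalski and Mbeki (10 years).
Among Kowalski and Mbeki, by date of appointment to current position (earlier first): Kowalski (28 Jul 1995) before Mbeki (9 Feb 2002).
Order: Vance, Varga, Nguyen, Ruiz, Kowalski, Mbeki, Bianchi, Saleh. So position 3.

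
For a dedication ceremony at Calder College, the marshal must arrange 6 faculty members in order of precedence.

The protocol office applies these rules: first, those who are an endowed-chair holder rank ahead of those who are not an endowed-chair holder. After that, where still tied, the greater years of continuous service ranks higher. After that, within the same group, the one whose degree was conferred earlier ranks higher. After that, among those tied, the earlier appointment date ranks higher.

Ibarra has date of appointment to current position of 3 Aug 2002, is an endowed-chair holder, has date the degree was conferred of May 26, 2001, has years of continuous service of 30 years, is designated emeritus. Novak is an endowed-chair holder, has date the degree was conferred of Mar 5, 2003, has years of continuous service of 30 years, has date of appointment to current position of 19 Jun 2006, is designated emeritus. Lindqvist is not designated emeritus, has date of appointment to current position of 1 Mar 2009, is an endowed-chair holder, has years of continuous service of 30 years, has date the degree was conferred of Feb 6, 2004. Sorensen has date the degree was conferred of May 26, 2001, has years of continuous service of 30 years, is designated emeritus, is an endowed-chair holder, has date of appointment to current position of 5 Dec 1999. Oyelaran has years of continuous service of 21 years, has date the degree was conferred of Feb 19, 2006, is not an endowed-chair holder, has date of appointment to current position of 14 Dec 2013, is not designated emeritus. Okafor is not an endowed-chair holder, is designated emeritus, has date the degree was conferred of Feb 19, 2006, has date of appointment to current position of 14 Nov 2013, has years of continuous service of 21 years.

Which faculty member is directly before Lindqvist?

Novak

By the first rule: Sorensen, Ibarra, Novak and Lindqvist (each an endowed-chair holder); then Okafor and Oyelaran (both not an endowed-chair holder).
Sorensen, Ibarra, Novak and Lindqvist all have years of continuous service 30 years, so the next rule applies.
Among Sorensen, Ibarra, Novak and Lindqvist, by date the degree was conferred (earlier first): Sorensen and Ibarra (May 26, 2001) before Novak (Mar 5, 2003) before Lindqvist (Feb 6, 2004).
Among Sorensen and Ibarra, by date of appointment to current position (earlier first): Sorensen (5 Dec 1999) before Ibarra (3 Aug 2002).
Okafor and Oyelaran both have years of continuous service 21 years, so the next rule applies.
Okafor and Oyelaran both have date the degree was conferred Feb 19, 2006, so the next rule applies.
Among Okafor and Oyelaran, by date of appointment to current position (earlier first): Okafor (14 Nov 2013) before Oyelaran (14 Dec 2013).
Order: Sorensen, Ibarra, Novak, Lindqvist, Okafor, Oyelaran.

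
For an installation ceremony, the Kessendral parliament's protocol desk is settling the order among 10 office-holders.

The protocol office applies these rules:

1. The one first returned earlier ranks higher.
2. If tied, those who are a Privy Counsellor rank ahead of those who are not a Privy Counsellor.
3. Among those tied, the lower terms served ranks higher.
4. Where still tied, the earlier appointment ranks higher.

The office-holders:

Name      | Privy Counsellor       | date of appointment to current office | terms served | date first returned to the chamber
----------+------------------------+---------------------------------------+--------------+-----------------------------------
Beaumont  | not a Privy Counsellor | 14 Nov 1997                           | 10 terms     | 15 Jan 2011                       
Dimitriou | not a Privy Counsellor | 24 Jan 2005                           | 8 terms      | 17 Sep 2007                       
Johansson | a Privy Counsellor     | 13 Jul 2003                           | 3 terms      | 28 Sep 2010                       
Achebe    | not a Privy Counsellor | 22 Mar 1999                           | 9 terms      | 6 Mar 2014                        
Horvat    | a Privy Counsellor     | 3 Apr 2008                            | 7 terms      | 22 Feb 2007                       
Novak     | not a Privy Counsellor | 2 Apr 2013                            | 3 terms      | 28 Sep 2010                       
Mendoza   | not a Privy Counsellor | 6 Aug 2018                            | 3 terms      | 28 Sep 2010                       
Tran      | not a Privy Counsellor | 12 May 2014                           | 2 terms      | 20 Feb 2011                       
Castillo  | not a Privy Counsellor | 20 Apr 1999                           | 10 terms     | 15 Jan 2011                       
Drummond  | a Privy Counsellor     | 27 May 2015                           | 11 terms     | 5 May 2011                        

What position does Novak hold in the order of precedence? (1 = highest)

4

By date first returned to the chamber (earlier first): Horvat (22 Feb 2007); then Dimitriou (17 Sep 2007); then Johansson, Novak and Mendoza (each 28 Sep 2010); then Beaumont and Castillo (both 15 Jan 2011); then Tran (20 Feb 2011); then Drummond (5 May 2011); then Achebe (6 Mar 2014).
Among Johansson, Novak and Mendoza, a Privy Counsellor before not a Privy Counsellor: Johansson (a Privy Counsellor) before Novak and Mendoza (not a Privy Counsellor).
Novak and Mendoza both have terms served 3 terms, so the next rule applies.
Among Novak and Mendoza, by date of appointment to current office (earlier first): Novak (2 Apr 2013) before Mendoza (6 Aug 2018).
Beaumont and Castillo are each not a Privy Counsellor, so the next rule applies.
Beaumont and Castillo both have terms served 10 terms, so the next rule applies.
Among Beaumont and Castillo, by date of appointment to current office (earlier first): Beaumont (14 Nov 1997) before Castillo (20 Apr 1999).
Order: Horvat, Dimitriou, Johansson, Novak, Mendoza, Beaumont, Castillo, Tran, Drummond, Achebe. So position 4.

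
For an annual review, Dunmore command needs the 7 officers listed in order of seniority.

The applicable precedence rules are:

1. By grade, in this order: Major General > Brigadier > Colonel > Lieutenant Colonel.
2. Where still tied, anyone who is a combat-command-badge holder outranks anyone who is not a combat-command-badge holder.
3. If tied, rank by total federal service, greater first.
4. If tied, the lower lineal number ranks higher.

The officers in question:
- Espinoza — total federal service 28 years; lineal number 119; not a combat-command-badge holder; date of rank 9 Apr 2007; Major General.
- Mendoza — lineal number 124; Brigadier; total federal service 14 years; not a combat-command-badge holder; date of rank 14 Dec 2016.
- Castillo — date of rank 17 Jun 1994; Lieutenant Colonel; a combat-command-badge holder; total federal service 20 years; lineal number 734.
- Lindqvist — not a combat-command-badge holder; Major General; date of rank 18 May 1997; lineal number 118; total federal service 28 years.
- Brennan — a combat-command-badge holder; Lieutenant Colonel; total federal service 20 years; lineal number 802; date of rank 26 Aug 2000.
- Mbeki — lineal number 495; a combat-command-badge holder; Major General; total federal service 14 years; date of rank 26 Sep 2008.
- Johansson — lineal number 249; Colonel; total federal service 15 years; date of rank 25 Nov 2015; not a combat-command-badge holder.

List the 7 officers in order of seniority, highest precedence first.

Mbeki, Lindqvist, Espinoza, Mendoza, Johansson, Castillo, Brennan

By grade: Mbeki, Lindqvist and Espinoza (Major General); then Mendoza (Brigadier); then Johansson (Colonel); then Castillo and Brennan (Lieutenant Colonel).
Among Mbeki, Lindqvist and Espinoza, a combat-command-badge holder before not a combat-command-badge holder: Mbeki (a combat-command-badge holder) before Lindqvist and Espinoza (not a combat-command-badge holder).
Lindqvist and Espinoza both have total federal service 28 years, so the next rule applies.
Among Lindqvist and Espinoza, by lineal number (lower first): Lindqvist (118) before Espinoza (119).
Castillo and Brennan are each a combat-command-badge holder, so the next rule applies.
Castillo and Brennan both have total federal service 20 years, so the next rule applies.
Among Castillo and Brennan, by lineal number (lower first): Castillo (734) before Brennan (802).
Full order: Mbeki, Lindqvist, Espinoza, Mendoza, Johansson, Castillo, Brennan.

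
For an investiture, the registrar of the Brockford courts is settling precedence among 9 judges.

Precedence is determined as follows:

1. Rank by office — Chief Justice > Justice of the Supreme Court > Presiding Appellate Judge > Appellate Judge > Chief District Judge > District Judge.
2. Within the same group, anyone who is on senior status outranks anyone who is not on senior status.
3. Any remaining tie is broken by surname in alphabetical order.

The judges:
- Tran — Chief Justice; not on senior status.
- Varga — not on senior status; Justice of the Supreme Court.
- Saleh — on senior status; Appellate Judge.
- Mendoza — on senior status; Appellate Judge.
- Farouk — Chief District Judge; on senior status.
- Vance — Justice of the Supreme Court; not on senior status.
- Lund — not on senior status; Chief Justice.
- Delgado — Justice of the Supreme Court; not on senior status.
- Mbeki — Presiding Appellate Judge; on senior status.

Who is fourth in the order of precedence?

Vance

By office: Lund and Tran (Chief Justice); then Delgado, Vance and Varga (Justice of the Supreme Court); then Mbeki (Presiding Appellate Judge); then Mendoza and Saleh (Appellate Judge); then Farouk (Chief District Judge).
Lund and Tran are each not on senior status, so the next rule applies.
Among Lund and Tran, alphabetically by surname: Lund before Tran.
Delgado, Vance and Varga are each not on senior status, so the next rule applies.
Among Delgado, Vance and Varga, alphabetically by surname: Delgado before Vance before Varga.
Mendoza and Saleh are each on senior status, so the next rule applies.
Among Mendoza and Saleh, alphabetically by surname: Mendoza before Saleh.
Order: Lund, Tran, Delgado, Vance, Varga, Mbeki, Mendoza, Saleh, Farouk.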